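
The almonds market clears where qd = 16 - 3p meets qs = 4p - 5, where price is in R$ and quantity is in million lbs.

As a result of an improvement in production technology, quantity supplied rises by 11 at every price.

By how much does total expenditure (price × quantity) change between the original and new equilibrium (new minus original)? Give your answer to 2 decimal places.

Before the shock: 16 - 3p = 4p - 5 ⇒ 21 = 7p ⇒ p = 3, q = 7.
The shock moves the curves to qd = 16 - 3p and qs = 4p + 6.
Clearing the new market: 16 - 3p = 4p + 6, so p = 10/7 ≈ 1.4286 and q = 82/7 ≈ 11.7143.
Expenditure moves from 3×7 = 21 to 1.4286×11.7143 = 16.7347; change = -4.27.

-4.27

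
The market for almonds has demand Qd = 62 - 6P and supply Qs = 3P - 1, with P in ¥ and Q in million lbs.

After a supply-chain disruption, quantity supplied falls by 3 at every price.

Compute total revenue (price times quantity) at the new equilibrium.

132

Solve the original market: 62 - 6P = 3P - 1, hence P = 7 and Q = 20.
The shock moves the curves to Qd = 62 - 6P and Qs = 3P - 4.
New equilibrium: 62 - 6P = 3P - 4 ⇒ 66 = 9P ⇒ P = 22/3 ≈ 7.3333, Q = 18.
New expenditure = 7.3333 × 18 = 132.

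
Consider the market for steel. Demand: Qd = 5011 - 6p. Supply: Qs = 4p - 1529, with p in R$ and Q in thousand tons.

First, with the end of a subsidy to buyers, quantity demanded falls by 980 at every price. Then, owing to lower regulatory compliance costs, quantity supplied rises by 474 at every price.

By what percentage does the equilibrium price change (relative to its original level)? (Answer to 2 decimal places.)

-22.23

Solve the original market: 5011 - 6p = 4p - 1529, hence p = 654 and Q = 1087.
After the shift, demand is Qd = 4031 - 6p and supply is Qs = 4p - 1055.
New equilibrium: 4031 - 6p = 4p - 1055 ⇒ 5086 = 10p ⇒ p = 508.6, Q = 979.4.
%Δp = (508.6 − 654) / 654 × 100 = -22.23%.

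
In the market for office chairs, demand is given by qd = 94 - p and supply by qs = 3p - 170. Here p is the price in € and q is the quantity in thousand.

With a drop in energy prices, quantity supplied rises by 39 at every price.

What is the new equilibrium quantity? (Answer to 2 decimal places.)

37.75

Before the shock: 94 - p = 3p - 170 ⇒ 264 = 4p ⇒ p = 66, q = 28.
After the shift, demand is qd = 94 - p and supply is qs = 3p - 131.
Setting them equal: 94 - p = 3p - 131 → 225 = 4p, so p = 56.25 and q = 37.75.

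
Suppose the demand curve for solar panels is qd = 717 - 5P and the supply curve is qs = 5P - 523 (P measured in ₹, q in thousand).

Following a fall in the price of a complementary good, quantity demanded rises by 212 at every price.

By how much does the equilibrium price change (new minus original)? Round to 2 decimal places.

+21.20

Before the shock: 717 - 5P = 5P - 523 ⇒ 1240 = 10P ⇒ P = 124, q = 97.
The new curves are qd = 929 - 5P (demand) and qs = 5P - 523 (supply).
New equilibrium: 929 - 5P = 5P - 523 ⇒ 1452 = 10P ⇒ P = 145.2, q = 203.
ΔP = 145.2 − 124 = +21.20.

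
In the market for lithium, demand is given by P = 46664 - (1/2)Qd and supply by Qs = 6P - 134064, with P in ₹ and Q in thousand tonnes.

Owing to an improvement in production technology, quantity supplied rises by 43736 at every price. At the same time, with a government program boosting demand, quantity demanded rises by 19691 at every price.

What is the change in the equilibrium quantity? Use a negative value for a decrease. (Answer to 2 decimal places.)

+25702.25

Initially, 93328 - 2P = 6P - 134064, so 227392 = 8P and P = 28424, Q = 36480.
After the shift, demand is Qd = 113019 - 2P and supply is Qs = 6P - 90328.
Setting them equal: 113019 - 2P = 6P - 90328 → 203347 = 8P, so P = 25418.375 and Q = 62182.25.
ΔQ = 62182.25 − 36480 = +25702.25.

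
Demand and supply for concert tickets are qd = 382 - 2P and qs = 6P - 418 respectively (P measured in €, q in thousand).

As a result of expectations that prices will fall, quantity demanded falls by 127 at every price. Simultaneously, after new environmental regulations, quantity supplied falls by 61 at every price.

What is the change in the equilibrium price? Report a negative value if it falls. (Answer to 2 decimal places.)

Solve the original market: 382 - 2P = 6P - 418, hence P = 100 and q = 182.
The shock moves the curves to qd = 255 - 2P and qs = 6P - 479.
Clearing the new market: 255 - 2P = 6P - 479, so P = 91.75 and q = 71.5.
ΔP = 91.75 − 100 = -8.25.

-8.25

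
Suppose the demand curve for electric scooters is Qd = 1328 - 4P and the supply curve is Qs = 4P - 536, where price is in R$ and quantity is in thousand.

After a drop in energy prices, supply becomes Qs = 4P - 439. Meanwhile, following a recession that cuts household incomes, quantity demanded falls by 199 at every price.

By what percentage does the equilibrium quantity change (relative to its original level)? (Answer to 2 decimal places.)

Initially, 1328 - 4P = 4P - 536, so 1864 = 8P and P = 233, Q = 396.
After the shift, demand is Qd = 1129 - 4P and supply is Qs = 4P - 439.
New equilibrium: 1129 - 4P = 4P - 439 ⇒ 1568 = 8P ⇒ P = 196, Q = 345.
%ΔQ = (345 − 396) / 396 × 100 = -12.88%.

-12.88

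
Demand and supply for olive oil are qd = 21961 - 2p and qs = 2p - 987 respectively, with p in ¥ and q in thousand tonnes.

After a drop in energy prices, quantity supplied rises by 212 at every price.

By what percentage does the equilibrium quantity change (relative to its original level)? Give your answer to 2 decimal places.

Before the shock: 21961 - 2p = 2p - 987 ⇒ 22948 = 4p ⇒ p = 5737, q = 10487.
The new curves are qd = 21961 - 2p (demand) and qs = 2p - 775 (supply).
New equilibrium: 21961 - 2p = 2p - 775 ⇒ 22736 = 4p ⇒ p = 5684, q = 10593.
%Δq = (10593 − 10487) / 10487 × 100 = +1.01%.

+1.01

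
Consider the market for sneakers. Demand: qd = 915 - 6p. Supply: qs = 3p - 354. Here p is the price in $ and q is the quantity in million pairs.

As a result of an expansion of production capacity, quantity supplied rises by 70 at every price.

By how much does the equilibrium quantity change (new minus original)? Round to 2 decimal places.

Original equilibrium: 915 - 6p = 3p - 354 gives 1269 = 9p, so p = 141 and q = 69.
The new curves are qd = 915 - 6p (demand) and qs = 3p - 284 (supply).
Equate the new curves: 915 - 6p = 3p - 284, giving 1199 = 9p, p = 1199/9 ≈ 133.2222, q = 347/3 ≈ 115.6667.
Δq = 115.6667 − 69 = +46.67.

+46.67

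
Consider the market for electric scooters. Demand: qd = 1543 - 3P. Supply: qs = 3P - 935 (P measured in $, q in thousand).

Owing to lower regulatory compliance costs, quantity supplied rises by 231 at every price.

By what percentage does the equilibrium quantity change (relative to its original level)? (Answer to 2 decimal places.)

Original equilibrium: 1543 - 3P = 3P - 935 gives 2478 = 6P, so P = 413 and q = 304.
After the shift, demand is qd = 1543 - 3P and supply is qs = 3P - 704.
Setting them equal: 1543 - 3P = 3P - 704 → 2247 = 6P, so P = 374.5 and q = 419.5.
%Δq = (419.5 − 304) / 304 × 100 = +37.99%.

+37.99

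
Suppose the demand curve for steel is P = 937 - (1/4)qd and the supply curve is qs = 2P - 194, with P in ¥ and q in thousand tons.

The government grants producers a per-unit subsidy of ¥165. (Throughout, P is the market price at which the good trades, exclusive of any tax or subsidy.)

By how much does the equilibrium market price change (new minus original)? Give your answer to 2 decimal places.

-55.00

Before the shock: 3748 - 4P = 2P - 194 ⇒ 3942 = 6P ⇒ P = 657, q = 1120.
Since sellers receive the price plus the subsidy, the effective supply curve becomes qs = 2P + 136.
Setting them equal: 3748 - 4P = 2P + 136 → 3612 = 6P, so P = 602 and q = 1340.
ΔP = 602 − 657 = -55.00.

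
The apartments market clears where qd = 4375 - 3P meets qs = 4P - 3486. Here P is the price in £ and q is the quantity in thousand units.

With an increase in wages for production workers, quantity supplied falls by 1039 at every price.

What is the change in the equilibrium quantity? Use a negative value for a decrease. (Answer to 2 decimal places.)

Solve the original market: 4375 - 3P = 4P - 3486, hence P = 1123 and q = 1006.
After the shift, demand is qd = 4375 - 3P and supply is qs = 4P - 4525.
Equate the new curves: 4375 - 3P = 4P - 4525, giving 8900 = 7P, P = 8900/7 ≈ 1271.4286, q = 3925/7 ≈ 560.7143.
Δq = 560.7143 − 1006 = -445.29.

-445.29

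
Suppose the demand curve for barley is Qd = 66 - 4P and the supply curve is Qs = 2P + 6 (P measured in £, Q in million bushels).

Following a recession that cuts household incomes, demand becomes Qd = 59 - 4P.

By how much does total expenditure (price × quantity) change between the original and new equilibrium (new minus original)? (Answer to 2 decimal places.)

Initially, 66 - 4P = 2P + 6, so 60 = 6P and P = 10, Q = 26.
The new curves are Qd = 59 - 4P (demand) and Qs = 2P + 6 (supply).
New equilibrium: 59 - 4P = 2P + 6 ⇒ 53 = 6P ⇒ P = 53/6 ≈ 8.8333, Q = 71/3 ≈ 23.6667.
Expenditure moves from 10×26 = 260 to 8.8333×23.6667 = 209.0556; change = -50.94.

-50.94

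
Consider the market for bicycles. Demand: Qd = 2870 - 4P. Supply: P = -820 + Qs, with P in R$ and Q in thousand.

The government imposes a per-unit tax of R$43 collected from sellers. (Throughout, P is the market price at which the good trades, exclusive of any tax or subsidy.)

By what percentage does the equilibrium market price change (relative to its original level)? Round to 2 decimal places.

Original equilibrium: 2870 - 4P = P + 820 gives 2050 = 5P, so P = 410 and Q = 1230.
Since sellers keep the price net of the tax, the effective supply curve becomes Qs = P + 777.
Setting them equal: 2870 - 4P = P + 777 → 2093 = 5P, so P = 418.6 and Q = 1195.6.
%ΔP = (418.6 − 410) / 410 × 100 = +2.10%.

+2.10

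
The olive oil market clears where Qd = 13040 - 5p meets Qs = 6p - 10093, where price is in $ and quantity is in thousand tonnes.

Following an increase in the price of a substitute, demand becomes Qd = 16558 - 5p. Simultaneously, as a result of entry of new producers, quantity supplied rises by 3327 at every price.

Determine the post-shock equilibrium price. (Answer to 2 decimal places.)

Before the shock: 13040 - 5p = 6p - 10093 ⇒ 23133 = 11p ⇒ p = 2103, Q = 2525.
The new curves are Qd = 16558 - 5p (demand) and Qs = 6p - 6766 (supply).
Setting them equal: 16558 - 5p = 6p - 6766 → 23324 = 11p, so p = 23324/11 ≈ 2120.3636 and Q = 65518/11 ≈ 5956.1818.

2120.36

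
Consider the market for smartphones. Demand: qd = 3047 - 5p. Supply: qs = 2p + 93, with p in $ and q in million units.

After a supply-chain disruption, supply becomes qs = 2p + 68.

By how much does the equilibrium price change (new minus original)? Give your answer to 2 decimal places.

Solve the original market: 3047 - 5p = 2p + 93, hence p = 422 and q = 937.
With the change applied: demand qd = 3047 - 5p, supply qs = 2p + 68.
Clearing the new market: 3047 - 5p = 2p + 68, so p = 2979/7 ≈ 425.5714 and q = 6434/7 ≈ 919.1429.
Δp = 425.5714 − 422 = +3.57.

+3.57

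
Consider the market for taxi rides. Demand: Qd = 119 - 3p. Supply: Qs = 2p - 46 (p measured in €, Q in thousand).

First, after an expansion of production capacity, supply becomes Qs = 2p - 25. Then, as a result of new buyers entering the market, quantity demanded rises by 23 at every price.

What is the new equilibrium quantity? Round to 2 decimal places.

41.80

Original equilibrium: 119 - 3p = 2p - 46 gives 165 = 5p, so p = 33 and Q = 20.
With the change applied: demand Qd = 142 - 3p, supply Qs = 2p - 25.
Clearing the new market: 142 - 3p = 2p - 25, so p = 33.4 and Q = 41.8.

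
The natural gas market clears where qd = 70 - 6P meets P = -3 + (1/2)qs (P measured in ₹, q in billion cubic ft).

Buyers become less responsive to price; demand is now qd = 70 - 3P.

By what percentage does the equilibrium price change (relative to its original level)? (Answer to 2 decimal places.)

+60.00

Before the shock: 70 - 6P = 2P + 6 ⇒ 64 = 8P ⇒ P = 8, q = 22.
The new curves are qd = 70 - 3P (demand) and qs = 2P + 6 (supply).
Clearing the new market: 70 - 3P = 2P + 6, so P = 12.8 and q = 31.6.
%ΔP = (12.8 − 8) / 8 × 100 = +60.00%.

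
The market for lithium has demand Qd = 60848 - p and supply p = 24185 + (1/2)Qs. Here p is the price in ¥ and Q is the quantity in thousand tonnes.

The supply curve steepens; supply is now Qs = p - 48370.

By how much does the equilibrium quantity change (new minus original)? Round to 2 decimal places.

-18203.00

Solve the original market: 60848 - p = 2p - 48370, hence p = 36406 and Q = 24442.
After the shift, demand is Qd = 60848 - p and supply is Qs = p - 48370.
Equate the new curves: 60848 - p = p - 48370, giving 109218 = 2p, p = 54609, Q = 6239.
ΔQ = 6239 − 24442 = -18203.00.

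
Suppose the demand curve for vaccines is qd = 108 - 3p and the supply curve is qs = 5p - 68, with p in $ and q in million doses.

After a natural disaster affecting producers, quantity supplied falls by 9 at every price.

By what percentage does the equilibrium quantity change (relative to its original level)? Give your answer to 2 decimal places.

Original equilibrium: 108 - 3p = 5p - 68 gives 176 = 8p, so p = 22 and q = 42.
The new curves are qd = 108 - 3p (demand) and qs = 5p - 77 (supply).
Equate the new curves: 108 - 3p = 5p - 77, giving 185 = 8p, p = 23.125, q = 38.625.
%Δq = (38.625 − 42) / 42 × 100 = -8.04%.

-8.04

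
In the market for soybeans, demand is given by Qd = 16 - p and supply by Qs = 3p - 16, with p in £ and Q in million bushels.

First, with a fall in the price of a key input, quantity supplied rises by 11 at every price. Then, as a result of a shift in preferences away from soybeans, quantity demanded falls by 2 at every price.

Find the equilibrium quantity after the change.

Before the shock: 16 - p = 3p - 16 ⇒ 32 = 4p ⇒ p = 8, Q = 8.
The new curves are Qd = 14 - p (demand) and Qs = 3p - 5 (supply).
Clearing the new market: 14 - p = 3p - 5, so p = 4.75 and Q = 9.25.

9.25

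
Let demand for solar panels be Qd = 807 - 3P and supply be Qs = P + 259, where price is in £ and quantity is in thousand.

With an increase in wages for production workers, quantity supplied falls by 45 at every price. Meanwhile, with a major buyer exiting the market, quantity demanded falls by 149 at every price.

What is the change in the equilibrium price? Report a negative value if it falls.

Original equilibrium: 807 - 3P = P + 259 gives 548 = 4P, so P = 137 and Q = 396.
The new curves are Qd = 658 - 3P (demand) and Qs = P + 214 (supply).
New equilibrium: 658 - 3P = P + 214 ⇒ 444 = 4P ⇒ P = 111, Q = 325.
ΔP = 111 − 137 = -26.

-26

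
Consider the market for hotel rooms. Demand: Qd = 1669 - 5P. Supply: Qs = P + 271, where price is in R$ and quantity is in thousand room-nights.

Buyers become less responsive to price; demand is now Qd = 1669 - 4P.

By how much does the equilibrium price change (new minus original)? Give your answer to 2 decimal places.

+46.60

Before the shock: 1669 - 5P = P + 271 ⇒ 1398 = 6P ⇒ P = 233, Q = 504.
After the shift, demand is Qd = 1669 - 4P and supply is Qs = P + 271.
New equilibrium: 1669 - 4P = P + 271 ⇒ 1398 = 5P ⇒ P = 279.6, Q = 550.6.
ΔP = 279.6 − 233 = +46.60.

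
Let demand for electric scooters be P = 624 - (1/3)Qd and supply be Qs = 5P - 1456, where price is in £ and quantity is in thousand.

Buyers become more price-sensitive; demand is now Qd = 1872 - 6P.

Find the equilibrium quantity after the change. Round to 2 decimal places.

Initially, 1872 - 3P = 5P - 1456, so 3328 = 8P and P = 416, Q = 624.
After the shift, demand is Qd = 1872 - 6P and supply is Qs = 5P - 1456.
Clearing the new market: 1872 - 6P = 5P - 1456, so P = 3328/11 ≈ 302.5455 and Q = 624/11 ≈ 56.7273.

56.73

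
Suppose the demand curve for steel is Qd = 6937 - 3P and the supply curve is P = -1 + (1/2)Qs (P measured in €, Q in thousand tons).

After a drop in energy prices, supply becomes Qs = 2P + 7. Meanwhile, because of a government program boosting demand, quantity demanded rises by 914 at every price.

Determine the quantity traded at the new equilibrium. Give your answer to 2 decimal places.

3144.60

Before the shock: 6937 - 3P = 2P + 2 ⇒ 6935 = 5P ⇒ P = 1387, Q = 2776.
The shock moves the curves to Qd = 7851 - 3P and Qs = 2P + 7.
New equilibrium: 7851 - 3P = 2P + 7 ⇒ 7844 = 5P ⇒ P = 1568.8, Q = 3144.6.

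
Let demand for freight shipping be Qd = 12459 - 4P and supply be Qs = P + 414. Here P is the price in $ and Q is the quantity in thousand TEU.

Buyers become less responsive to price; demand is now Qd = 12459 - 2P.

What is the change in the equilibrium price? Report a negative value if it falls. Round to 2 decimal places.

Original equilibrium: 12459 - 4P = P + 414 gives 12045 = 5P, so P = 2409 and Q = 2823.
After the shift, demand is Qd = 12459 - 2P and supply is Qs = P + 414.
Equate the new curves: 12459 - 2P = P + 414, giving 12045 = 3P, P = 4015, Q = 4429.
ΔP = 4015 − 2409 = +1606.00.

+1606.00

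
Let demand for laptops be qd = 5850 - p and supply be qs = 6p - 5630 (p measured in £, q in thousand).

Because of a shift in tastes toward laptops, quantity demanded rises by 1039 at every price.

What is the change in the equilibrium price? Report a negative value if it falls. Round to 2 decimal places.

Original equilibrium: 5850 - p = 6p - 5630 gives 11480 = 7p, so p = 1640 and q = 4210.
The new curves are qd = 6889 - p (demand) and qs = 6p - 5630 (supply).
Setting them equal: 6889 - p = 6p - 5630 → 12519 = 7p, so p = 12519/7 ≈ 1788.4286 and q = 35704/7 ≈ 5100.5714.
Δp = 1788.4286 − 1640 = +148.43.

+148.43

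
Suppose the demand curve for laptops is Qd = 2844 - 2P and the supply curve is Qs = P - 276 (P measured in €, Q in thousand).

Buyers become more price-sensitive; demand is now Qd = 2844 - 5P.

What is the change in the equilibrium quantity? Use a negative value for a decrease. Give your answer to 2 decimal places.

-520.00

Solve the original market: 2844 - 2P = P - 276, hence P = 1040 and Q = 764.
The new curves are Qd = 2844 - 5P (demand) and Qs = P - 276 (supply).
Equate the new curves: 2844 - 5P = P - 276, giving 3120 = 6P, P = 520, Q = 244.
ΔQ = 244 − 764 = -520.00.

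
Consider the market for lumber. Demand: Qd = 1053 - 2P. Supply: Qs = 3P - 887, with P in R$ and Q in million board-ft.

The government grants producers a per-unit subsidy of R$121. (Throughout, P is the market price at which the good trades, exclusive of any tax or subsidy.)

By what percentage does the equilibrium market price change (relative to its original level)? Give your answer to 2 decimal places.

-18.71

Before the shock: 1053 - 2P = 3P - 887 ⇒ 1940 = 5P ⇒ P = 388, Q = 277.
Since sellers receive the price plus the subsidy, the effective supply curve becomes Qs = 3P - 524.
New equilibrium: 1053 - 2P = 3P - 524 ⇒ 1577 = 5P ⇒ P = 315.4, Q = 422.2.
%ΔP = (315.4 − 388) / 388 × 100 = -18.71%.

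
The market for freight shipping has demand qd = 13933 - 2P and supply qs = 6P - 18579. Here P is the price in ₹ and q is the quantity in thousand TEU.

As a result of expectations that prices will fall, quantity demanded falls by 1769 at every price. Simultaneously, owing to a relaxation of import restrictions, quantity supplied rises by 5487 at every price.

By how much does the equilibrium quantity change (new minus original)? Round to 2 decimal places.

Before the shock: 13933 - 2P = 6P - 18579 ⇒ 32512 = 8P ⇒ P = 4064, q = 5805.
The shock moves the curves to qd = 12164 - 2P and qs = 6P - 13092.
New equilibrium: 12164 - 2P = 6P - 13092 ⇒ 25256 = 8P ⇒ P = 3157, q = 5850.
Δq = 5850 − 5805 = +45.00.

+45.00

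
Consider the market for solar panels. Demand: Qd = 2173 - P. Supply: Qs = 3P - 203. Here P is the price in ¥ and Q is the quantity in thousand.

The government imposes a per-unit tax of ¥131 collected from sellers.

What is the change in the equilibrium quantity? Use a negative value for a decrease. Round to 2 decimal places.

Solve the original market: 2173 - P = 3P - 203, hence P = 594 and Q = 1579.
Since sellers keep the price net of the tax, the effective supply curve becomes Qs = 3P - 596.
Clearing the new market: 2173 - P = 3P - 596, so P = 692.25 and Q = 1480.75.
ΔQ = 1480.75 − 1579 = -98.25.

-98.25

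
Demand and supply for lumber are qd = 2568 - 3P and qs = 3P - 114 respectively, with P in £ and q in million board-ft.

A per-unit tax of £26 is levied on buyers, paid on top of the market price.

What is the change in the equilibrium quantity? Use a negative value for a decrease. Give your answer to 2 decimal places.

-39.00

Before the shock: 2568 - 3P = 3P - 114 ⇒ 2682 = 6P ⇒ P = 447, q = 1227.
Since buyers pay the price plus the tax, the effective demand curve becomes qd = 2490 - 3P.
Setting them equal: 2490 - 3P = 3P - 114 → 2604 = 6P, so P = 434 and q = 1188.
Δq = 1188 − 1227 = -39.00.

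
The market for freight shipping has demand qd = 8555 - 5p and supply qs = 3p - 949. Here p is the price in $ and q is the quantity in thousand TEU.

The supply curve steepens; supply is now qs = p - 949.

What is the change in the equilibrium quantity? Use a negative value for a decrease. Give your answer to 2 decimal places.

-1980.00

Solve the original market: 8555 - 5p = 3p - 949, hence p = 1188 and q = 2615.
The new curves are qd = 8555 - 5p (demand) and qs = p - 949 (supply).
Equate the new curves: 8555 - 5p = p - 949, giving 9504 = 6p, p = 1584, q = 635.
Δq = 635 − 2615 = -1980.00.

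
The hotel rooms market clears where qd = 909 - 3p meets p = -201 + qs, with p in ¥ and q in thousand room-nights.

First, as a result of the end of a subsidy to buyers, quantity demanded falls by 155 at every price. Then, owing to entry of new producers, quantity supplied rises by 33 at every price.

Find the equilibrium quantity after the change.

Solve the original market: 909 - 3p = p + 201, hence p = 177 and q = 378.
With the change applied: demand qd = 754 - 3p, supply qs = p + 234.
New equilibrium: 754 - 3p = p + 234 ⇒ 520 = 4p ⇒ p = 130, q = 364.

364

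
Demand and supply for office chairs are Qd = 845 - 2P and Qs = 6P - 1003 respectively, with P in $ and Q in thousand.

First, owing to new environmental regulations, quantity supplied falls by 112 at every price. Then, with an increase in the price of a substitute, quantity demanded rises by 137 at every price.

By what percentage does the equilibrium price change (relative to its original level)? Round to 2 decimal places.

+13.47

Before the shock: 845 - 2P = 6P - 1003 ⇒ 1848 = 8P ⇒ P = 231, Q = 383.
The shock moves the curves to Qd = 982 - 2P and Qs = 6P - 1115.
Clearing the new market: 982 - 2P = 6P - 1115, so P = 262.125 and Q = 457.75.
%ΔP = (262.125 − 231) / 231 × 100 = +13.47%.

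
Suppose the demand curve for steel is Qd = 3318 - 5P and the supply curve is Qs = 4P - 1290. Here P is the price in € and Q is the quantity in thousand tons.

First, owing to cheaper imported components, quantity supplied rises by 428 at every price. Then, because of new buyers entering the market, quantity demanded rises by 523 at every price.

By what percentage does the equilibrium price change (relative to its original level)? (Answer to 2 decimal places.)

+2.06

Initially, 3318 - 5P = 4P - 1290, so 4608 = 9P and P = 512, Q = 758.
With the change applied: demand Qd = 3841 - 5P, supply Qs = 4P - 862.
Setting them equal: 3841 - 5P = 4P - 862 → 4703 = 9P, so P = 4703/9 ≈ 522.5556 and Q = 11054/9 ≈ 1228.2222.
%ΔP = (522.5556 − 512) / 512 × 100 = +2.06%.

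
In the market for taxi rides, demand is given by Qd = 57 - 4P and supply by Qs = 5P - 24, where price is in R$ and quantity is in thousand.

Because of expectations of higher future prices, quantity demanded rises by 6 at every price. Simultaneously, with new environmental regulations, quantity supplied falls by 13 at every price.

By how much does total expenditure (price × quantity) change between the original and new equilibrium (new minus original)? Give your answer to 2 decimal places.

+17.17

Before the shock: 57 - 4P = 5P - 24 ⇒ 81 = 9P ⇒ P = 9, Q = 21.
After the shift, demand is Qd = 63 - 4P and supply is Qs = 5P - 37.
Setting them equal: 63 - 4P = 5P - 37 → 100 = 9P, so P = 100/9 ≈ 11.1111 and Q = 167/9 ≈ 18.5556.
Expenditure moves from 9×21 = 189 to 11.1111×18.5556 = 206.1728; change = +17.17.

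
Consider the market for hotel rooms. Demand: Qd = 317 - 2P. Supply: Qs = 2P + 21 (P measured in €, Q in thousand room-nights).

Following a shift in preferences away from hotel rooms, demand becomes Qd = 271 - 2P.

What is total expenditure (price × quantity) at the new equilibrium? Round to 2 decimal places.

Initially, 317 - 2P = 2P + 21, so 296 = 4P and P = 74, Q = 169.
With the change applied: demand Qd = 271 - 2P, supply Qs = 2P + 21.
Clearing the new market: 271 - 2P = 2P + 21, so P = 62.5 and Q = 146.
New expenditure = 62.5 × 146 = 9125.00.

9125.00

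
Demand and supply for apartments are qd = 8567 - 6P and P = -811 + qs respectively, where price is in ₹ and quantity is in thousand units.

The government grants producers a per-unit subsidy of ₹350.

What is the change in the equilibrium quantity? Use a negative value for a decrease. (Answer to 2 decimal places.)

Original equilibrium: 8567 - 6P = P + 811 gives 7756 = 7P, so P = 1108 and q = 1919.
Since sellers receive the price plus the subsidy, the effective supply curve becomes qs = P + 1161.
Setting them equal: 8567 - 6P = P + 1161 → 7406 = 7P, so P = 1058 and q = 2219.
Δq = 2219 − 1919 = +300.00.

+300.00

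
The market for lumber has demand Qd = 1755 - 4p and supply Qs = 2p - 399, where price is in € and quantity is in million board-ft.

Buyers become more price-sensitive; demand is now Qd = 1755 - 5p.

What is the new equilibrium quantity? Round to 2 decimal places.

Initially, 1755 - 4p = 2p - 399, so 2154 = 6p and p = 359, Q = 319.
After the shift, demand is Qd = 1755 - 5p and supply is Qs = 2p - 399.
Clearing the new market: 1755 - 5p = 2p - 399, so p = 2154/7 ≈ 307.7143 and Q = 1515/7 ≈ 216.4286.

216.43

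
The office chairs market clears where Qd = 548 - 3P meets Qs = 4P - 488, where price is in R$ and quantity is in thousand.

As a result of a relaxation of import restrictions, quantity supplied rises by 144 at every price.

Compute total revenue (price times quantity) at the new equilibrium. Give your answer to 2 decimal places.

Original equilibrium: 548 - 3P = 4P - 488 gives 1036 = 7P, so P = 148 and Q = 104.
The new curves are Qd = 548 - 3P (demand) and Qs = 4P - 344 (supply).
Equate the new curves: 548 - 3P = 4P - 344, giving 892 = 7P, P = 892/7 ≈ 127.4286, Q = 1160/7 ≈ 165.7143.
New expenditure = 127.4286 × 165.7143 = 21116.73.

21116.73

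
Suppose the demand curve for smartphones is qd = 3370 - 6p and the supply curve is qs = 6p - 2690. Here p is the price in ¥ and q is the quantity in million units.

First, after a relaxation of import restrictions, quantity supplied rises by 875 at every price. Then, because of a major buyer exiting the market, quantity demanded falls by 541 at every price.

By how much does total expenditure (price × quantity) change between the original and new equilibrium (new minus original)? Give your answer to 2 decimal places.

+24509.00

Solve the original market: 3370 - 6p = 6p - 2690, hence p = 505 and q = 340.
The new curves are qd = 2829 - 6p (demand) and qs = 6p - 1815 (supply).
Equate the new curves: 2829 - 6p = 6p - 1815, giving 4644 = 12p, p = 387, q = 507.
Expenditure moves from 505×340 = 171700 to 387×507 = 196209; change = +24509.00.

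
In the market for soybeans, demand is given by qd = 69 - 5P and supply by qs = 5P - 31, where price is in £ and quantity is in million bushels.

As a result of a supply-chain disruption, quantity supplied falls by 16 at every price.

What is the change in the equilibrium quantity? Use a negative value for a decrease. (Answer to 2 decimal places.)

-8.00

Original equilibrium: 69 - 5P = 5P - 31 gives 100 = 10P, so P = 10 and q = 19.
With the change applied: demand qd = 69 - 5P, supply qs = 5P - 47.
Equate the new curves: 69 - 5P = 5P - 47, giving 116 = 10P, P = 11.6, q = 11.
Δq = 11 − 19 = -8.00.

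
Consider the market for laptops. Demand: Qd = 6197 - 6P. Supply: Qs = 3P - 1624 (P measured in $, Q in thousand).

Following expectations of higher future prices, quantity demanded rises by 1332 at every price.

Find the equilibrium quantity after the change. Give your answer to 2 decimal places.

Before the shock: 6197 - 6P = 3P - 1624 ⇒ 7821 = 9P ⇒ P = 869, Q = 983.
With the change applied: demand Qd = 7529 - 6P, supply Qs = 3P - 1624.
New equilibrium: 7529 - 6P = 3P - 1624 ⇒ 9153 = 9P ⇒ P = 1017, Q = 1427.

1427.00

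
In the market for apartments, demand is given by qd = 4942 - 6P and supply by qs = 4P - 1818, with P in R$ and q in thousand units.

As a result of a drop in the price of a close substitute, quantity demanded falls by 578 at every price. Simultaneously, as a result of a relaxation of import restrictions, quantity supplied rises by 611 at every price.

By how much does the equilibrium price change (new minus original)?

Initially, 4942 - 6P = 4P - 1818, so 6760 = 10P and P = 676, q = 886.
The shock moves the curves to qd = 4364 - 6P and qs = 4P - 1207.
Clearing the new market: 4364 - 6P = 4P - 1207, so P = 557.1 and q = 1021.4.
ΔP = 557.1 − 676 = -118.9.

-118.9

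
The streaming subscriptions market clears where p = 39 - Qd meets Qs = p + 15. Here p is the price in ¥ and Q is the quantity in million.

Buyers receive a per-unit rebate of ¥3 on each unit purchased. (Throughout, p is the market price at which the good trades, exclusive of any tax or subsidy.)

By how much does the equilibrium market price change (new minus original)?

Original equilibrium: 39 - p = p + 15 gives 24 = 2p, so p = 12 and Q = 27.
Since buyers' out-of-pocket price is the market price minus the rebate, the effective demand curve becomes Qd = 42 - p.
New equilibrium: 42 - p = p + 15 ⇒ 27 = 2p ⇒ p = 13.5, Q = 28.5.
Δp = 13.5 − 12 = +1.5.

+1.5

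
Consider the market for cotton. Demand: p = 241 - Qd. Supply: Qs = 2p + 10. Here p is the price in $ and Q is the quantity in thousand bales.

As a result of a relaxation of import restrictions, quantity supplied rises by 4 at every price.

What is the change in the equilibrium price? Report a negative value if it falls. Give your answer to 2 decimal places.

Before the shock: 241 - p = 2p + 10 ⇒ 231 = 3p ⇒ p = 77, Q = 164.
The new curves are Qd = 241 - p (demand) and Qs = 2p + 14 (supply).
Equate the new curves: 241 - p = 2p + 14, giving 227 = 3p, p = 227/3 ≈ 75.6667, Q = 496/3 ≈ 165.3333.
Δp = 75.6667 − 77 = -1.33.

-1.33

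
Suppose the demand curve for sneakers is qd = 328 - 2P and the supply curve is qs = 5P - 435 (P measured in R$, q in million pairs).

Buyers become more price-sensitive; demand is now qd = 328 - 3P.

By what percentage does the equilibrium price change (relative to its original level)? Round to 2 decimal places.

Original equilibrium: 328 - 2P = 5P - 435 gives 763 = 7P, so P = 109 and q = 110.
The new curves are qd = 328 - 3P (demand) and qs = 5P - 435 (supply).
New equilibrium: 328 - 3P = 5P - 435 ⇒ 763 = 8P ⇒ P = 95.375, q = 41.875.
%ΔP = (95.375 − 109) / 109 × 100 = -12.50%.

-12.50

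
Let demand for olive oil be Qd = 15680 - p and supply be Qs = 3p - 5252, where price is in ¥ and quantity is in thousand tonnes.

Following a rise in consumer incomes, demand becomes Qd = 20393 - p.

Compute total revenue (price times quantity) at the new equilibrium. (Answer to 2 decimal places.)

89640494.69

Original equilibrium: 15680 - p = 3p - 5252 gives 20932 = 4p, so p = 5233 and Q = 10447.
After the shift, demand is Qd = 20393 - p and supply is Qs = 3p - 5252.
Setting them equal: 20393 - p = 3p - 5252 → 25645 = 4p, so p = 6411.25 and Q = 13981.75.
New expenditure = 6411.25 × 13981.75 = 89640494.69.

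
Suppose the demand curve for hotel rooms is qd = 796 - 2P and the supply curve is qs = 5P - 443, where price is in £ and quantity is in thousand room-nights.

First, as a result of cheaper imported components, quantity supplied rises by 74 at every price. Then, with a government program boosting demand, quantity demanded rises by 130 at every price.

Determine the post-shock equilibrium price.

Before the shock: 796 - 2P = 5P - 443 ⇒ 1239 = 7P ⇒ P = 177, q = 442.
The new curves are qd = 926 - 2P (demand) and qs = 5P - 369 (supply).
New equilibrium: 926 - 2P = 5P - 369 ⇒ 1295 = 7P ⇒ P = 185, q = 556.

185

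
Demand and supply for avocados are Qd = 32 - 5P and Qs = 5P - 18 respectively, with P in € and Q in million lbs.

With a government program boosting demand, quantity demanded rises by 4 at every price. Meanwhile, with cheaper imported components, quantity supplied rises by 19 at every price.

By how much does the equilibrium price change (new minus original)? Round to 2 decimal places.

Initially, 32 - 5P = 5P - 18, so 50 = 10P and P = 5, Q = 7.
The new curves are Qd = 36 - 5P (demand) and Qs = 5P + 1 (supply).
New equilibrium: 36 - 5P = 5P + 1 ⇒ 35 = 10P ⇒ P = 3.5, Q = 18.5.
ΔP = 3.5 − 5 = -1.50.

-1.50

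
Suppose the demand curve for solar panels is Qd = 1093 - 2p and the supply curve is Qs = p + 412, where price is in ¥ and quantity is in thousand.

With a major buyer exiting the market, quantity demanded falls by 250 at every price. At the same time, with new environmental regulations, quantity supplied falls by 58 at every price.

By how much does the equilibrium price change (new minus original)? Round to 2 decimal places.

Before the shock: 1093 - 2p = p + 412 ⇒ 681 = 3p ⇒ p = 227, Q = 639.
The new curves are Qd = 843 - 2p (demand) and Qs = p + 354 (supply).
Equate the new curves: 843 - 2p = p + 354, giving 489 = 3p, p = 163, Q = 517.
Δp = 163 − 227 = -64.00.

-64.00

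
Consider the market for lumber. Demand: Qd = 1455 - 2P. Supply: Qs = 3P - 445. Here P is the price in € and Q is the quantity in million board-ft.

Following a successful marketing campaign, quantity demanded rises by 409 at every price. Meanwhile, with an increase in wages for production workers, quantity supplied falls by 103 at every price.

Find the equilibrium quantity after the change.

899.2

Before the shock: 1455 - 2P = 3P - 445 ⇒ 1900 = 5P ⇒ P = 380, Q = 695.
The shock moves the curves to Qd = 1864 - 2P and Qs = 3P - 548.
Setting them equal: 1864 - 2P = 3P - 548 → 2412 = 5P, so P = 482.4 and Q = 899.2.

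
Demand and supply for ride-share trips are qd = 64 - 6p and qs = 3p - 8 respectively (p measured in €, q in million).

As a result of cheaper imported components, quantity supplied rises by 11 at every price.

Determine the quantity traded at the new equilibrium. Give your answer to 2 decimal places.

Original equilibrium: 64 - 6p = 3p - 8 gives 72 = 9p, so p = 8 and q = 16.
After the shift, demand is qd = 64 - 6p and supply is qs = 3p + 3.
Setting them equal: 64 - 6p = 3p + 3 → 61 = 9p, so p = 61/9 ≈ 6.7778 and q = 70/3 ≈ 23.3333.

23.33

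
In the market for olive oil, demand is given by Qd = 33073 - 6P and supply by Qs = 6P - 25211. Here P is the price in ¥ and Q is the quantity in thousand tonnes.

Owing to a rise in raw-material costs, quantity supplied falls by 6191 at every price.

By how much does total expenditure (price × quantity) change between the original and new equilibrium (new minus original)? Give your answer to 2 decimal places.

Before the shock: 33073 - 6P = 6P - 25211 ⇒ 58284 = 12P ⇒ P = 4857, Q = 3931.
The shock moves the curves to Qd = 33073 - 6P and Qs = 6P - 31402.
Equate the new curves: 33073 - 6P = 6P - 31402, giving 64475 = 12P, P = 64475/12 ≈ 5372.9167, Q = 835.5.
Expenditure moves from 4857×3931 = 19092867 to 5372.9167×835.5 = 4489071.875; change = -14603795.13.

-14603795.13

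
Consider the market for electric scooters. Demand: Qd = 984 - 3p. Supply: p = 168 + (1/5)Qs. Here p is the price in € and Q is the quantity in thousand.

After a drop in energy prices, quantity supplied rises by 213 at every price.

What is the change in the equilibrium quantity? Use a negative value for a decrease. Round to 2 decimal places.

+79.88

Initially, 984 - 3p = 5p - 840, so 1824 = 8p and p = 228, Q = 300.
The new curves are Qd = 984 - 3p (demand) and Qs = 5p - 627 (supply).
Setting them equal: 984 - 3p = 5p - 627 → 1611 = 8p, so p = 201.375 and Q = 379.875.
ΔQ = 379.875 − 300 = +79.88.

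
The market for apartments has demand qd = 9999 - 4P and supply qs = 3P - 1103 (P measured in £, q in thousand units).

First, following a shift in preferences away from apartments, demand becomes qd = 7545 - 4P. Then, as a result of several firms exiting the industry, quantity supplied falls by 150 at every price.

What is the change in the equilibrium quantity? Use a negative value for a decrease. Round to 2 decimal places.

-1137.43

Before the shock: 9999 - 4P = 3P - 1103 ⇒ 11102 = 7P ⇒ P = 1586, q = 3655.
The new curves are qd = 7545 - 4P (demand) and qs = 3P - 1253 (supply).
Setting them equal: 7545 - 4P = 3P - 1253 → 8798 = 7P, so P = 8798/7 ≈ 1256.8571 and q = 17623/7 ≈ 2517.5714.
Δq = 2517.5714 − 3655 = -1137.43.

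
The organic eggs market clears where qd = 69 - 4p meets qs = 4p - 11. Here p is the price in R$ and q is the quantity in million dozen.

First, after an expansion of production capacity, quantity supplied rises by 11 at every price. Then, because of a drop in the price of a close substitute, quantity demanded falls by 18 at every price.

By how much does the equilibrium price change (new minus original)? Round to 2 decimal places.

-3.63

Initially, 69 - 4p = 4p - 11, so 80 = 8p and p = 10, q = 29.
With the change applied: demand qd = 51 - 4p, supply qs = 4p.
Setting them equal: 51 - 4p = 4p → 51 = 8p, so p = 6.375 and q = 25.5.
Δp = 6.375 − 10 = -3.63.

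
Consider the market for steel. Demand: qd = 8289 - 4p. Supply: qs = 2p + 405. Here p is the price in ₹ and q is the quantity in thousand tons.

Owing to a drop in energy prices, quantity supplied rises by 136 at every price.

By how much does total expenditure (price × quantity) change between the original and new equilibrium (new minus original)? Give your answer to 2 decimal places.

Solve the original market: 8289 - 4p = 2p + 405, hence p = 1314 and q = 3033.
The shock moves the curves to qd = 8289 - 4p and qs = 2p + 541.
Setting them equal: 8289 - 4p = 2p + 541 → 7748 = 6p, so p = 3874/3 ≈ 1291.3333 and q = 9371/3 ≈ 3123.6667.
Expenditure moves from 1314×3033 = 3985362 to 1291.3333×3123.6667 = 4033694.8889; change = +48332.89.

+48332.89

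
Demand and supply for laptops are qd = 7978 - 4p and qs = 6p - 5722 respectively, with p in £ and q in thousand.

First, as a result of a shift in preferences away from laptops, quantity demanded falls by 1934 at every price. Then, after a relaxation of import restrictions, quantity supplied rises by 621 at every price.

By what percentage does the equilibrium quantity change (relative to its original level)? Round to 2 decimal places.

-36.51

Initially, 7978 - 4p = 6p - 5722, so 13700 = 10p and p = 1370, q = 2498.
The new curves are qd = 6044 - 4p (demand) and qs = 6p - 5101 (supply).
New equilibrium: 6044 - 4p = 6p - 5101 ⇒ 11145 = 10p ⇒ p = 1114.5, q = 1586.
%Δq = (1586 − 2498) / 2498 × 100 = -36.51%.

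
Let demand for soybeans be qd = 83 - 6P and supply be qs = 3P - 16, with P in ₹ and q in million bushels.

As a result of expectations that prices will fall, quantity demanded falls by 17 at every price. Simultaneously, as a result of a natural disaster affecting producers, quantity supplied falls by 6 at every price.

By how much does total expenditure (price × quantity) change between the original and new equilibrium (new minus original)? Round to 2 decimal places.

-115.30

Solve the original market: 83 - 6P = 3P - 16, hence P = 11 and q = 17.
With the change applied: demand qd = 66 - 6P, supply qs = 3P - 22.
Equate the new curves: 66 - 6P = 3P - 22, giving 88 = 9P, P = 88/9 ≈ 9.7778, q = 22/3 ≈ 7.3333.
Expenditure moves from 11×17 = 187 to 9.7778×7.3333 = 71.7037; change = -115.30.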